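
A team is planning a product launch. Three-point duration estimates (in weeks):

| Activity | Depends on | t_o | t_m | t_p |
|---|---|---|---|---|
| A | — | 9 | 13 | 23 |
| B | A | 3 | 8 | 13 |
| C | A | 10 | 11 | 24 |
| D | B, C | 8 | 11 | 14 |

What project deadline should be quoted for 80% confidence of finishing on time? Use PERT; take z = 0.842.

40.9 weeks

te_A = (9 + 4·13 + 23)/6 = 84/6 = 14; σ²_A = ((23−9)/6)² = 5.444
te_B = (3 + 4·8 + 13)/6 = 48/6 = 8; σ²_B = ((13−3)/6)² = 2.778
te_C = (10 + 4·11 + 24)/6 = 78/6 = 13; σ²_C = ((24−10)/6)² = 5.444
te_D = (8 + 4·11 + 14)/6 = 66/6 = 11; σ²_D = ((14−8)/6)² = 1.000

Forward pass:
ES_A = 0; EF_A = 14
ES_B = 14; EF_B = 14+8 = 22
ES_C = 14; EF_C = 14+13 = 27
ES_D = max(EF_B=22, EF_C=27) = 27; EF_D = 27+11 = 38
Expected project duration μ = 38 weeks. Critical path: A → C → D.

Variance along critical path = 5.444 + 5.444 + 1.000 = 11.889; σ = 3.448 weeks.
D = μ + z·σ = 38 + 0.842·3.448 = 40.9 weeks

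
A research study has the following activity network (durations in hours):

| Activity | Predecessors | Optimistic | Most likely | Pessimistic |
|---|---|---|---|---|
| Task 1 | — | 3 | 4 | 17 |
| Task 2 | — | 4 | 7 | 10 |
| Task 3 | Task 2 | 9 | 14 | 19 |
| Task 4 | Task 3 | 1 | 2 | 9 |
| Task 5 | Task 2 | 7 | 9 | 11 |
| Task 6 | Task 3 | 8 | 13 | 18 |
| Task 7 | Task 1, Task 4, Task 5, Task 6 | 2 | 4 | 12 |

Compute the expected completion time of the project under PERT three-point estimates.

te_Task 1 = (3 + 4·4 + 17)/6 = 36/6 = 6
te_Task 2 = (4 + 4·7 + 10)/6 = 42/6 = 7
te_Task 3 = (9 + 4·14 + 19)/6 = 84/6 = 14
te_Task 4 = (1 + 4·2 + 9)/6 = 18/6 = 3
te_Task 5 = (7 + 4·9 + 11)/6 = 54/6 = 9
te_Task 6 = (8 + 4·13 + 18)/6 = 78/6 = 13
te_Task 7 = (2 + 4·4 + 12)/6 = 30/6 = 5

Forward pass:
ES_Task 1 = 0; EF_Task 1 = 6
ES_Task 2 = 0; EF_Task 2 = 7
ES_Task 3 = 7; EF_Task 3 = 7+14 = 21
ES_Task 4 = 21; EF_Task 4 = 21+3 = 24
ES_Task 5 = 7; EF_Task 5 = 7+9 = 16
ES_Task 6 = 21; EF_Task 6 = 21+13 = 34
ES_Task 7 = max(EF_Task 1=6, EF_Task 4=24, EF_Task 5=16, EF_Task 6=34) = 34; EF_Task 7 = 34+5 = 39
Expected project duration μ = 39 hours. Critical path: Task 2 → Task 3 → Task 6 → Task 7.

39 hours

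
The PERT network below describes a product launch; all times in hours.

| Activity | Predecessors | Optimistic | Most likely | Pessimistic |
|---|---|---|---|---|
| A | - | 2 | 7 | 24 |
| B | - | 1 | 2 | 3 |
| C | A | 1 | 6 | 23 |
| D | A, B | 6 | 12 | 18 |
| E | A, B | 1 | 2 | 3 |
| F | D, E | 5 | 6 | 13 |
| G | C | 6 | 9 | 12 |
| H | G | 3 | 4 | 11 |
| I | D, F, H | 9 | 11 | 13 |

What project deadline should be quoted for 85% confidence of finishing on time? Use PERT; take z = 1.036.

47.7 hours

te_A = (2 + 4·7 + 24)/6 = 54/6 = 9; σ²_A = ((24−2)/6)² = 13.444
te_B = (1 + 4·2 + 3)/6 = 12/6 = 2; σ²_B = ((3−1)/6)² = 0.111
te_C = (1 + 4·6 + 23)/6 = 48/6 = 8; σ²_C = ((23−1)/6)² = 13.444
te_D = (6 + 4·12 + 18)/6 = 72/6 = 12; σ²_D = ((18−6)/6)² = 4.000
te_E = (1 + 4·2 + 3)/6 = 12/6 = 2; σ²_E = ((3−1)/6)² = 0.111
te_F = (5 + 4·6 + 13)/6 = 42/6 = 7; σ²_F = ((13−5)/6)² = 1.778
te_G = (6 + 4·9 + 12)/6 = 54/6 = 9; σ²_G = ((12−6)/6)² = 1.000
te_H = (3 + 4·4 + 11)/6 = 30/6 = 5; σ²_H = ((11−3)/6)² = 1.778
te_I = (9 + 4·11 + 13)/6 = 66/6 = 11; σ²_I = ((13−9)/6)² = 0.444

Forward pass:
ES_A = 0; EF_A = 9
ES_B = 0; EF_B = 2
ES_C = 9; EF_C = 9+8 = 17
ES_D = max(EF_A=9, EF_B=2) = 9; EF_D = 9+12 = 21
ES_E = max(EF_A=9, EF_B=2) = 9; EF_E = 9+2 = 11
ES_F = max(EF_D=21, EF_E=11) = 21; EF_F = 21+7 = 28
ES_G = 17; EF_G = 17+9 = 26
ES_H = 26; EF_H = 26+5 = 31
ES_I = max(EF_D=21, EF_F=28, EF_H=31) = 31; EF_I = 31+11 = 42
Expected project duration μ = 42 hours. Critical path: A → C → G → H → I.

Variance along critical path = 13.444 + 13.444 + 1.000 + 1.778 + 0.444 = 30.111; σ = 5.487 hours.
D = μ + z·σ = 42 + 1.036·5.487 = 47.7 hours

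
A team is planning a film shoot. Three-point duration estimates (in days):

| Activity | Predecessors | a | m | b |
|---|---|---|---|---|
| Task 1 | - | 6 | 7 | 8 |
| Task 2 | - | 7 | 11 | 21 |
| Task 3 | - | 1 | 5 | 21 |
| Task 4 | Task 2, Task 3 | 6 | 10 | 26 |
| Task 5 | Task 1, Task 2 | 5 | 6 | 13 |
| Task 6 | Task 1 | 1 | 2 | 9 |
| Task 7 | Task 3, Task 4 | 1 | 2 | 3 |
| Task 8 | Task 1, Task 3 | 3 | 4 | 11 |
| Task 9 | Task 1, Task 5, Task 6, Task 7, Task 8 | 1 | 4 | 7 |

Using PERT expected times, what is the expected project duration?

30 days

te_Task 1 = (6 + 4·7 + 8)/6 = 42/6 = 7
te_Task 2 = (7 + 4·11 + 21)/6 = 72/6 = 12
te_Task 3 = (1 + 4·5 + 21)/6 = 42/6 = 7
te_Task 4 = (6 + 4·10 + 26)/6 = 72/6 = 12
te_Task 5 = (5 + 4·6 + 13)/6 = 42/6 = 7
te_Task 6 = (1 + 4·2 + 9)/6 = 18/6 = 3
te_Task 7 = (1 + 4·2 + 3)/6 = 12/6 = 2
te_Task 8 = (3 + 4·4 + 11)/6 = 30/6 = 5
te_Task 9 = (1 + 4·4 + 7)/6 = 24/6 = 4

Forward pass:
ES_Task 1 = 0; EF_Task 1 = 7
ES_Task 2 = 0; EF_Task 2 = 12
ES_Task 3 = 0; EF_Task 3 = 7
ES_Task 4 = max(EF_Task 2=12, EF_Task 3=7) = 12; EF_Task 4 = 12+12 = 24
ES_Task 5 = max(EF_Task 1=7, EF_Task 2=12) = 12; EF_Task 5 = 12+7 = 19
ES_Task 6 = 7; EF_Task 6 = 7+3 = 10
ES_Task 7 = max(EF_Task 3=7, EF_Task 4=24) = 24; EF_Task 7 = 24+2 = 26
ES_Task 8 = max(EF_Task 1=7, EF_Task 3=7) = 7; EF_Task 8 = 7+5 = 12
ES_Task 9 = max(EF_Task 1=7, EF_Task 5=19, EF_Task 6=10, EF_Task 7=26, EF_Task 8=12) = 26; EF_Task 9 = 26+4 = 30
Expected project duration μ = 30 days. Critical path: Task 2 → Task 4 → Task 7 → Task 9.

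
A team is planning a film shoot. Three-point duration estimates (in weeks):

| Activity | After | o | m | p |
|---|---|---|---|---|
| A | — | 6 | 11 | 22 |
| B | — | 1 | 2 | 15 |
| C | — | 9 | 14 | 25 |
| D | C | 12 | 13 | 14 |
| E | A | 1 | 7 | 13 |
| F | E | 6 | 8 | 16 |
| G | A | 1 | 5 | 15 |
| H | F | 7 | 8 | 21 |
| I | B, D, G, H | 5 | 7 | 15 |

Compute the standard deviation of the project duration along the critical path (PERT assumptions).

te_A = (6 + 4·11 + 22)/6 = 72/6 = 12; σ²_A = ((22−6)/6)² = 7.111
te_B = (1 + 4·2 + 15)/6 = 24/6 = 4; σ²_B = ((15−1)/6)² = 5.444
te_C = (9 + 4·14 + 25)/6 = 90/6 = 15; σ²_C = ((25−9)/6)² = 7.111
te_D = (12 + 4·13 + 14)/6 = 78/6 = 13; σ²_D = ((14−12)/6)² = 0.111
te_E = (1 + 4·7 + 13)/6 = 42/6 = 7; σ²_E = ((13−1)/6)² = 4.000
te_F = (6 + 4·8 + 16)/6 = 54/6 = 9; σ²_F = ((16−6)/6)² = 2.778
te_G = (1 + 4·5 + 15)/6 = 36/6 = 6; σ²_G = ((15−1)/6)² = 5.444
te_H = (7 + 4·8 + 21)/6 = 60/6 = 10; σ²_H = ((21−7)/6)² = 5.444
te_I = (5 + 4·7 + 15)/6 = 48/6 = 8; σ²_I = ((15−5)/6)² = 2.778

Forward pass:
ES_A = 0; EF_A = 12
ES_B = 0; EF_B = 4
ES_C = 0; EF_C = 15
ES_D = 15; EF_D = 15+13 = 28
ES_E = 12; EF_E = 12+7 = 19
ES_F = 19; EF_F = 19+9 = 28
ES_G = 12; EF_G = 12+6 = 18
ES_H = 28; EF_H = 28+10 = 38
ES_I = max(EF_B=4, EF_D=28, EF_G=18, EF_H=38) = 38; EF_I = 38+8 = 46
Expected project duration μ = 46 weeks. Critical path: A → E → F → H → I.

Variance along critical path = 7.111 + 4.000 + 2.778 + 5.444 + 2.778 = 22.111
σ = √22.111 = 4.702 weeks

4.70 weeks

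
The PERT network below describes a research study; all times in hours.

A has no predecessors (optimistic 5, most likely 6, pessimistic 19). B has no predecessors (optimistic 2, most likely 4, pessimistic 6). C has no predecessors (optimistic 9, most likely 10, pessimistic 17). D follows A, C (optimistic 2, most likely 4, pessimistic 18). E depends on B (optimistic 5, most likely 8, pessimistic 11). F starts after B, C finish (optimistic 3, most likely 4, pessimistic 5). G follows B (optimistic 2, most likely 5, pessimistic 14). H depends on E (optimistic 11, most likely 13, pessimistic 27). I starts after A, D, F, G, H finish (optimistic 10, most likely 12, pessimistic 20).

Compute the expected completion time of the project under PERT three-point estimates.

40 hours

te_A = (5 + 4·6 + 19)/6 = 48/6 = 8
te_B = (2 + 4·4 + 6)/6 = 24/6 = 4
te_C = (9 + 4·10 + 17)/6 = 66/6 = 11
te_D = (2 + 4·4 + 18)/6 = 36/6 = 6
te_E = (5 + 4·8 + 11)/6 = 48/6 = 8
te_F = (3 + 4·4 + 5)/6 = 24/6 = 4
te_G = (2 + 4·5 + 14)/6 = 36/6 = 6
te_H = (11 + 4·13 + 27)/6 = 90/6 = 15
te_I = (10 + 4·12 + 20)/6 = 78/6 = 13

Forward pass:
ES_A = 0; EF_A = 8
ES_B = 0; EF_B = 4
ES_C = 0; EF_C = 11
ES_D = max(EF_A=8, EF_C=11) = 11; EF_D = 11+6 = 17
ES_E = 4; EF_E = 4+8 = 12
ES_F = max(EF_B=4, EF_C=11) = 11; EF_F = 11+4 = 15
ES_G = 4; EF_G = 4+6 = 10
ES_H = 12; EF_H = 12+15 = 27
ES_I = max(EF_A=8, EF_D=17, EF_F=15, EF_G=10, EF_H=27) = 27; EF_I = 27+13 = 40
Expected project duration μ = 40 hours. Critical path: B → E → H → I.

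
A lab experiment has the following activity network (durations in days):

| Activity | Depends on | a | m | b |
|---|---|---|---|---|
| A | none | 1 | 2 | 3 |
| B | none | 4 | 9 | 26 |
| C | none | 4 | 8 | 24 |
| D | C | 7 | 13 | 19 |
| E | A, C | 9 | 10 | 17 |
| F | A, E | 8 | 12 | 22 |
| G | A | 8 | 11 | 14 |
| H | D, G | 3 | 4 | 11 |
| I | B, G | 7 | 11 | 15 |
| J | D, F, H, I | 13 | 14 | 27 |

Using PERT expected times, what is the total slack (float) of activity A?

8 days

te_A = (1 + 4·2 + 3)/6 = 12/6 = 2
te_B = (4 + 4·9 + 26)/6 = 66/6 = 11
te_C = (4 + 4·8 + 24)/6 = 60/6 = 10
te_D = (7 + 4·13 + 19)/6 = 78/6 = 13
te_E = (9 + 4·10 + 17)/6 = 66/6 = 11
te_F = (8 + 4·12 + 22)/6 = 78/6 = 13
te_G = (8 + 4·11 + 14)/6 = 66/6 = 11
te_H = (3 + 4·4 + 11)/6 = 30/6 = 5
te_I = (7 + 4·11 + 15)/6 = 66/6 = 11
te_J = (13 + 4·14 + 27)/6 = 96/6 = 16

Forward pass:
ES_A = 0; EF_A = 2
ES_B = 0; EF_B = 11
ES_C = 0; EF_C = 10
ES_D = 10; EF_D = 10+13 = 23
ES_E = max(EF_A=2, EF_C=10) = 10; EF_E = 10+11 = 21
ES_F = max(EF_A=2, EF_E=21) = 21; EF_F = 21+13 = 34
ES_G = 2; EF_G = 2+11 = 13
ES_H = max(EF_D=23, EF_G=13) = 23; EF_H = 23+5 = 28
ES_I = max(EF_B=11, EF_G=13) = 13; EF_I = 13+11 = 24
ES_J = max(EF_D=23, EF_F=34, EF_H=28, EF_I=24) = 34; EF_J = 34+16 = 50
Expected project duration μ = 50 days. Critical path: C → E → F → J.

Backward pass:
LF_J = 50; LS_J = 50−16 = 34
LF_I = LS_J = 34; LS_I = 34−11 = 23
LF_H = LS_J = 34; LS_H = 34−5 = 29
LF_G = min(LS_H=29, LS_I=23) = 23; LS_G = 23−11 = 12
LF_F = LS_J = 34; LS_F = 34−13 = 21
LF_E = LS_F = 21; LS_E = 21−11 = 10
LF_D = min(LS_H=29, LS_J=34) = 29; LS_D = 29−13 = 16
LF_C = min(LS_D=16, LS_E=10) = 10; LS_C = 10−10 = 0
LF_B = LS_I = 23; LS_B = 23−11 = 12
LF_A = min(LS_E=10, LS_F=21, LS_G=12) = 10; LS_A = 10−2 = 8
Slack_A = LS_A − ES_A = 8 − 0 = 8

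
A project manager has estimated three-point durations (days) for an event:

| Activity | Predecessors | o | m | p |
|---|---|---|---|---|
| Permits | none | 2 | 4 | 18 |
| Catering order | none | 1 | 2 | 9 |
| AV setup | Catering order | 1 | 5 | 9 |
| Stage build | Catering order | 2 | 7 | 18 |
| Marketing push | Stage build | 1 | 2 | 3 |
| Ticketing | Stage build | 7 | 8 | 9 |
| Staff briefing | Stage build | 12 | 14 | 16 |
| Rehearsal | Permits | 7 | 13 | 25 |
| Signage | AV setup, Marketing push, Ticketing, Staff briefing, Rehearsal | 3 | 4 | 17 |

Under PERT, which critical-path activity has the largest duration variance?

te_Permits = (2 + 4·4 + 18)/6 = 36/6 = 6; σ²_Permits = ((18−2)/6)² = 7.111
te_Catering order = (1 + 4·2 + 9)/6 = 18/6 = 3; σ²_Catering order = ((9−1)/6)² = 1.778
te_AV setup = (1 + 4·5 + 9)/6 = 30/6 = 5; σ²_AV setup = ((9−1)/6)² = 1.778
te_Stage build = (2 + 4·7 + 18)/6 = 48/6 = 8; σ²_Stage build = ((18−2)/6)² = 7.111
te_Marketing push = (1 + 4·2 + 3)/6 = 12/6 = 2; σ²_Marketing push = ((3−1)/6)² = 0.111
te_Ticketing = (7 + 4·8 + 9)/6 = 48/6 = 8; σ²_Ticketing = ((9−7)/6)² = 0.111
te_Staff briefing = (12 + 4·14 + 16)/6 = 84/6 = 14; σ²_Staff briefing = ((16−12)/6)² = 0.444
te_Rehearsal = (7 + 4·13 + 25)/6 = 84/6 = 14; σ²_Rehearsal = ((25−7)/6)² = 9.000
te_Signage = (3 + 4·4 + 17)/6 = 36/6 = 6; σ²_Signage = ((17−3)/6)² = 5.444

Forward pass:
ES_Permits = 0; EF_Permits = 6
ES_Catering order = 0; EF_Catering order = 3
ES_AV setup = 3; EF_AV setup = 3+5 = 8
ES_Stage build = 3; EF_Stage build = 3+8 = 11
ES_Marketing push = 11; EF_Marketing push = 11+2 = 13
ES_Ticketing = 11; EF_Ticketing = 11+8 = 19
ES_Staff briefing = 11; EF_Staff briefing = 11+14 = 25
ES_Rehearsal = 6; EF_Rehearsal = 6+14 = 20
ES_Signage = max(EF_AV setup=8, EF_Marketing push=13, EF_Ticketing=19, EF_Staff briefing=25, EF_Rehearsal=20) = 25; EF_Signage = 25+6 = 31
Expected project duration μ = 31 days. Critical path: Catering order → Stage build → Staff briefing → Signage.

Variances on critical path: σ²_Catering order=1.778, σ²_Stage build=7.111, σ²_Staff briefing=0.444, σ²_Signage=5.444.
Largest is σ²_Stage build = 7.111.

Stage build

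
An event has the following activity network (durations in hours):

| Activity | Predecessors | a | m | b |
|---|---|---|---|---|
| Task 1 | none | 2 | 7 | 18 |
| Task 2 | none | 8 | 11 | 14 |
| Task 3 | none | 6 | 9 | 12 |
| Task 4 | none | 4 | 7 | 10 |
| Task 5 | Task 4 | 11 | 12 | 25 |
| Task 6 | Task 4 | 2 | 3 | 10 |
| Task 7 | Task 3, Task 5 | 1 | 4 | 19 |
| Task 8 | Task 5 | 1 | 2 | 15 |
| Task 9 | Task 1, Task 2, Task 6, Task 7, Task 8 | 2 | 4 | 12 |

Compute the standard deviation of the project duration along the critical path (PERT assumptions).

4.27 hours

te_Task 1 = (2 + 4·7 + 18)/6 = 48/6 = 8; σ²_Task 1 = ((18−2)/6)² = 7.111
te_Task 2 = (8 + 4·11 + 14)/6 = 66/6 = 11; σ²_Task 2 = ((14−8)/6)² = 1.000
te_Task 3 = (6 + 4·9 + 12)/6 = 54/6 = 9; σ²_Task 3 = ((12−6)/6)² = 1.000
te_Task 4 = (4 + 4·7 + 10)/6 = 42/6 = 7; σ²_Task 4 = ((10−4)/6)² = 1.000
te_Task 5 = (11 + 4·12 + 25)/6 = 84/6 = 14; σ²_Task 5 = ((25−11)/6)² = 5.444
te_Task 6 = (2 + 4·3 + 10)/6 = 24/6 = 4; σ²_Task 6 = ((10−2)/6)² = 1.778
te_Task 7 = (1 + 4·4 + 19)/6 = 36/6 = 6; σ²_Task 7 = ((19−1)/6)² = 9.000
te_Task 8 = (1 + 4·2 + 15)/6 = 24/6 = 4; σ²_Task 8 = ((15−1)/6)² = 5.444
te_Task 9 = (2 + 4·4 + 12)/6 = 30/6 = 5; σ²_Task 9 = ((12−2)/6)² = 2.778

Forward pass:
ES_Task 1 = 0; EF_Task 1 = 8
ES_Task 2 = 0; EF_Task 2 = 11
ES_Task 3 = 0; EF_Task 3 = 9
ES_Task 4 = 0; EF_Task 4 = 7
ES_Task 5 = 7; EF_Task 5 = 7+14 = 21
ES_Task 6 = 7; EF_Task 6 = 7+4 = 11
ES_Task 7 = max(EF_Task 3=9, EF_Task 5=21) = 21; EF_Task 7 = 21+6 = 27
ES_Task 8 = 21; EF_Task 8 = 21+4 = 25
ES_Task 9 = max(EF_Task 1=8, EF_Task 2=11, EF_Task 6=11, EF_Task 7=27, EF_Task 8=25) = 27; EF_Task 9 = 27+5 = 32
Expected project duration μ = 32 hours. Critical path: Task 4 → Task 5 → Task 7 → Task 9.

Variance along critical path = 1.000 + 5.444 + 9.000 + 2.778 = 18.222
σ = √18.222 = 4.269 hours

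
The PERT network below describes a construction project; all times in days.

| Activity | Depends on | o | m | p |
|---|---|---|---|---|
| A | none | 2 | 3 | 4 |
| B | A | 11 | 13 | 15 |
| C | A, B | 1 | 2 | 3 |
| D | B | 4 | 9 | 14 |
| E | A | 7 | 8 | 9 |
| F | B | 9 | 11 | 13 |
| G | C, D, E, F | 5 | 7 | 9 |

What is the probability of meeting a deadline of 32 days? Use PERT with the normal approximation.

0.048

te_A = (2 + 4·3 + 4)/6 = 18/6 = 3; σ²_A = ((4−2)/6)² = 0.111
te_B = (11 + 4·13 + 15)/6 = 78/6 = 13; σ²_B = ((15−11)/6)² = 0.444
te_C = (1 + 4·2 + 3)/6 = 12/6 = 2; σ²_C = ((3−1)/6)² = 0.111
te_D = (4 + 4·9 + 14)/6 = 54/6 = 9; σ²_D = ((14−4)/6)² = 2.778
te_E = (7 + 4·8 + 9)/6 = 48/6 = 8; σ²_E = ((9−7)/6)² = 0.111
te_F = (9 + 4·11 + 13)/6 = 66/6 = 11; σ²_F = ((13−9)/6)² = 0.444
te_G = (5 + 4·7 + 9)/6 = 42/6 = 7; σ²_G = ((9−5)/6)² = 0.444

Forward pass:
ES_A = 0; EF_A = 3
ES_B = 3; EF_B = 3+13 = 16
ES_C = max(EF_A=3, EF_B=16) = 16; EF_C = 16+2 = 18
ES_D = 16; EF_D = 16+9 = 25
ES_E = 3; EF_E = 3+8 = 11
ES_F = 16; EF_F = 16+11 = 27
ES_G = max(EF_C=18, EF_D=25, EF_E=11, EF_F=27) = 27; EF_G = 27+7 = 34
Expected project duration μ = 34 days. Critical path: A → B → F → G.

Variance along critical path = 0.111 + 0.444 + 0.444 + 0.444 = 1.444; σ = √1.444 = 1.202 days.
Z = (32 − 34) / 1.202 = -1.664
P(T ≤ 32) = Φ(-1.664) ≈ 0.048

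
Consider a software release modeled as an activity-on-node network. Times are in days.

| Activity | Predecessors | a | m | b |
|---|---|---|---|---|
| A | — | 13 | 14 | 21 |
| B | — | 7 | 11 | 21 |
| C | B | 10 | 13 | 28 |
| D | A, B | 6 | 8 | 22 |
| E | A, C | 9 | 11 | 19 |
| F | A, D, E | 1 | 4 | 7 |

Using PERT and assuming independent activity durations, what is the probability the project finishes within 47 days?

te_A = (13 + 4·14 + 21)/6 = 90/6 = 15; σ²_A = ((21−13)/6)² = 1.778
te_B = (7 + 4·11 + 21)/6 = 72/6 = 12; σ²_B = ((21−7)/6)² = 5.444
te_C = (10 + 4·13 + 28)/6 = 90/6 = 15; σ²_C = ((28−10)/6)² = 9.000
te_D = (6 + 4·8 + 22)/6 = 60/6 = 10; σ²_D = ((22−6)/6)² = 7.111
te_E = (9 + 4·11 + 19)/6 = 72/6 = 12; σ²_E = ((19−9)/6)² = 2.778
te_F = (1 + 4·4 + 7)/6 = 24/6 = 4; σ²_F = ((7−1)/6)² = 1.000

Forward pass:
ES_A = 0; EF_A = 15
ES_B = 0; EF_B = 12
ES_C = 12; EF_C = 12+15 = 27
ES_D = max(EF_A=15, EF_B=12) = 15; EF_D = 15+10 = 25
ES_E = max(EF_A=15, EF_C=27) = 27; EF_E = 27+12 = 39
ES_F = max(EF_A=15, EF_D=25, EF_E=39) = 39; EF_F = 39+4 = 43
Expected project duration μ = 43 days. Critical path: B → C → E → F.

Variance along critical path = 5.444 + 9.000 + 2.778 + 1.000 = 18.222; σ = √18.222 = 4.269 days.
Z = (47 − 43) / 4.269 = 0.937
P(T ≤ 47) = Φ(0.937) ≈ 0.826

0.826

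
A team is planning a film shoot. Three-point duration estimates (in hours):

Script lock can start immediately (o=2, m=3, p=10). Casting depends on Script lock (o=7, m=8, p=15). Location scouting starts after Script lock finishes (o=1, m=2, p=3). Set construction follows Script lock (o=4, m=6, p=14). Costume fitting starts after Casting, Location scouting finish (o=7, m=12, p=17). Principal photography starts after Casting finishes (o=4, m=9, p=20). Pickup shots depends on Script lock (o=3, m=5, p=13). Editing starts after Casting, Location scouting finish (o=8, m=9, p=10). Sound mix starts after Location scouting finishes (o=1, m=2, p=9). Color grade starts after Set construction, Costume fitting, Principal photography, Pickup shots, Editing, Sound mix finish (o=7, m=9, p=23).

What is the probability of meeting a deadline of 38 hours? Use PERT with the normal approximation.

te_Script lock = (2 + 4·3 + 10)/6 = 24/6 = 4; σ²_Script lock = ((10−2)/6)² = 1.778
te_Casting = (7 + 4·8 + 15)/6 = 54/6 = 9; σ²_Casting = ((15−7)/6)² = 1.778
te_Location scouting = (1 + 4·2 + 3)/6 = 12/6 = 2; σ²_Location scouting = ((3−1)/6)² = 0.111
te_Set construction = (4 + 4·6 + 14)/6 = 42/6 = 7; σ²_Set construction = ((14−4)/6)² = 2.778
te_Costume fitting = (7 + 4·12 + 17)/6 = 72/6 = 12; σ²_Costume fitting = ((17−7)/6)² = 2.778
te_Principal photography = (4 + 4·9 + 20)/6 = 60/6 = 10; σ²_Principal photography = ((20−4)/6)² = 7.111
te_Pickup shots = (3 + 4·5 + 13)/6 = 36/6 = 6; σ²_Pickup shots = ((13−3)/6)² = 2.778
te_Editing = (8 + 4·9 + 10)/6 = 54/6 = 9; σ²_Editing = ((10−8)/6)² = 0.111
te_Sound mix = (1 + 4·2 + 9)/6 = 18/6 = 3; σ²_Sound mix = ((9−1)/6)² = 1.778
te_Color grade = (7 + 4·9 + 23)/6 = 66/6 = 11; σ²_Color grade = ((23−7)/6)² = 7.111

Forward pass:
ES_Script lock = 0; EF_Script lock = 4
ES_Casting = 4; EF_Casting = 4+9 = 13
ES_Location scouting = 4; EF_Location scouting = 4+2 = 6
ES_Set construction = 4; EF_Set construction = 4+7 = 11
ES_Costume fitting = max(EF_Casting=13, EF_Location scouting=6) = 13; EF_Costume fitting = 13+12 = 25
ES_Principal photography = 13; EF_Principal photography = 13+10 = 23
ES_Pickup shots = 4; EF_Pickup shots = 4+6 = 10
ES_Editing = max(EF_Casting=13, EF_Location scouting=6) = 13; EF_Editing = 13+9 = 22
ES_Sound mix = 6; EF_Sound mix = 6+3 = 9
ES_Color grade = max(EF_Set construction=11, EF_Costume fitting=25, EF_Principal photography=23, EF_Pickup shots=10, EF_Editing=22, EF_Sound mix=9) = 25; EF_Color grade = 25+11 = 36
Expected project duration μ = 36 hours. Critical path: Script lock → Casting → Costume fitting → Color grade.

Variance along critical path = 1.778 + 1.778 + 2.778 + 7.111 = 13.444; σ = √13.444 = 3.667 hours.
Z = (38 − 36) / 3.667 = 0.545
P(T ≤ 38) = Φ(0.545) ≈ 0.707

0.707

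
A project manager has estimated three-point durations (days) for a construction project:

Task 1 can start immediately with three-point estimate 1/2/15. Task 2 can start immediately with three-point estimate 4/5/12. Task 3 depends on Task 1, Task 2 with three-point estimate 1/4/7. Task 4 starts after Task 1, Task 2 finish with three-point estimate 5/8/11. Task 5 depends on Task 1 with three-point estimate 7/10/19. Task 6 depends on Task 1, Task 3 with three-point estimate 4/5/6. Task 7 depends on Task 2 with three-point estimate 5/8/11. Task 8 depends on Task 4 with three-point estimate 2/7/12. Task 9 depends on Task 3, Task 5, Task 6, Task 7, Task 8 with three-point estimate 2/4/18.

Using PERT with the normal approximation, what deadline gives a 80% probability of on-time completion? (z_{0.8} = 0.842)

te_Task 1 = (1 + 4·2 + 15)/6 = 24/6 = 4; σ²_Task 1 = ((15−1)/6)² = 5.444
te_Task 2 = (4 + 4·5 + 12)/6 = 36/6 = 6; σ²_Task 2 = ((12−4)/6)² = 1.778
te_Task 3 = (1 + 4·4 + 7)/6 = 24/6 = 4; σ²_Task 3 = ((7−1)/6)² = 1.000
te_Task 4 = (5 + 4·8 + 11)/6 = 48/6 = 8; σ²_Task 4 = ((11−5)/6)² = 1.000
te_Task 5 = (7 + 4·10 + 19)/6 = 66/6 = 11; σ²_Task 5 = ((19−7)/6)² = 4.000
te_Task 6 = (4 + 4·5 + 6)/6 = 30/6 = 5; σ²_Task 6 = ((6−4)/6)² = 0.111
te_Task 7 = (5 + 4·8 + 11)/6 = 48/6 = 8; σ²_Task 7 = ((11−5)/6)² = 1.000
te_Task 8 = (2 + 4·7 + 12)/6 = 42/6 = 7; σ²_Task 8 = ((12−2)/6)² = 2.778
te_Task 9 = (2 + 4·4 + 18)/6 = 36/6 = 6; σ²_Task 9 = ((18−2)/6)² = 7.111

Forward pass:
ES_Task 1 = 0; EF_Task 1 = 4
ES_Task 2 = 0; EF_Task 2 = 6
ES_Task 3 = max(EF_Task 1=4, EF_Task 2=6) = 6; EF_Task 3 = 6+4 = 10
ES_Task 4 = max(EF_Task 1=4, EF_Task 2=6) = 6; EF_Task 4 = 6+8 = 14
ES_Task 5 = 4; EF_Task 5 = 4+11 = 15
ES_Task 6 = max(EF_Task 1=4, EF_Task 3=10) = 10; EF_Task 6 = 10+5 = 15
ES_Task 7 = 6; EF_Task 7 = 6+8 = 14
ES_Task 8 = 14; EF_Task 8 = 14+7 = 21
ES_Task 9 = max(EF_Task 3=10, EF_Task 5=15, EF_Task 6=15, EF_Task 7=14, EF_Task 8=21) = 21; EF_Task 9 = 21+6 = 27
Expected project duration μ = 27 days. Critical path: Task 2 → Task 4 → Task 8 → Task 9.

Variance along critical path = 1.778 + 1.000 + 2.778 + 7.111 = 12.667; σ = 3.559 days.
D = μ + z·σ = 27 + 0.842·3.559 = 30.0 days

30.0 days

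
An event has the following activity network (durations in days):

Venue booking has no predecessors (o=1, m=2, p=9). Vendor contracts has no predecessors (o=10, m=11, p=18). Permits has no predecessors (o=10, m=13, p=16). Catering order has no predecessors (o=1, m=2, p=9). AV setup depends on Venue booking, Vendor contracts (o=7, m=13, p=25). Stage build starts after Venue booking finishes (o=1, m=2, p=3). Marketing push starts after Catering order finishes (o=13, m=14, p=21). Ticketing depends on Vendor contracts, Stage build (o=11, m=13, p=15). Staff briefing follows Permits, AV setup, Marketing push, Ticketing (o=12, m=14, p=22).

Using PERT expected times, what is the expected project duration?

te_Venue booking = (1 + 4·2 + 9)/6 = 18/6 = 3
te_Vendor contracts = (10 + 4·11 + 18)/6 = 72/6 = 12
te_Permits = (10 + 4·13 + 16)/6 = 78/6 = 13
te_Catering order = (1 + 4·2 + 9)/6 = 18/6 = 3
te_AV setup = (7 + 4·13 + 25)/6 = 84/6 = 14
te_Stage build = (1 + 4·2 + 3)/6 = 12/6 = 2
te_Marketing push = (13 + 4·14 + 21)/6 = 90/6 = 15
te_Ticketing = (11 + 4·13 + 15)/6 = 78/6 = 13
te_Staff briefing = (12 + 4·14 + 22)/6 = 90/6 = 15

Forward pass:
ES_Venue booking = 0; EF_Venue booking = 3
ES_Vendor contracts = 0; EF_Vendor contracts = 12
ES_Permits = 0; EF_Permits = 13
ES_Catering order = 0; EF_Catering order = 3
ES_AV setup = max(EF_Venue booking=3, EF_Vendor contracts=12) = 12; EF_AV setup = 12+14 = 26
ES_Stage build = 3; EF_Stage build = 3+2 = 5
ES_Marketing push = 3; EF_Marketing push = 3+15 = 18
ES_Ticketing = max(EF_Vendor contracts=12, EF_Stage build=5) = 12; EF_Ticketing = 12+13 = 25
ES_Staff briefing = max(EF_Permits=13, EF_AV setup=26, EF_Marketing push=18, EF_Ticketing=25) = 26; EF_Staff briefing = 26+15 = 41
Expected project duration μ = 41 days. Critical path: Vendor contracts → AV setup → Staff briefing.

41 days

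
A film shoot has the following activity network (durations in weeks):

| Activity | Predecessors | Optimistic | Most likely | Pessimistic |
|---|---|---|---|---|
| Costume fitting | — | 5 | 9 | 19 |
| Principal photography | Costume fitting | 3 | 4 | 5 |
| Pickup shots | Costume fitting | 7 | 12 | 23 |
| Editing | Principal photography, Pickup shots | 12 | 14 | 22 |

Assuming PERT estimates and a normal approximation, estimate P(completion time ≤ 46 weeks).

te_Costume fitting = (5 + 4·9 + 19)/6 = 60/6 = 10; σ²_Costume fitting = ((19−5)/6)² = 5.444
te_Principal photography = (3 + 4·4 + 5)/6 = 24/6 = 4; σ²_Principal photography = ((5−3)/6)² = 0.111
te_Pickup shots = (7 + 4·12 + 23)/6 = 78/6 = 13; σ²_Pickup shots = ((23−7)/6)² = 7.111
te_Editing = (12 + 4·14 + 22)/6 = 90/6 = 15; σ²_Editing = ((22−12)/6)² = 2.778

Forward pass:
ES_Costume fitting = 0; EF_Costume fitting = 10
ES_Principal photography = 10; EF_Principal photography = 10+4 = 14
ES_Pickup shots = 10; EF_Pickup shots = 10+13 = 23
ES_Editing = max(EF_Principal photography=14, EF_Pickup shots=23) = 23; EF_Editing = 23+15 = 38
Expected project duration μ = 38 weeks. Critical path: Costume fitting → Pickup shots → Editing.

Variance along critical path = 5.444 + 7.111 + 2.778 = 15.333; σ = √15.333 = 3.916 weeks.
Z = (46 − 38) / 3.916 = 2.043
P(T ≤ 46) = Φ(2.043) ≈ 0.979

0.979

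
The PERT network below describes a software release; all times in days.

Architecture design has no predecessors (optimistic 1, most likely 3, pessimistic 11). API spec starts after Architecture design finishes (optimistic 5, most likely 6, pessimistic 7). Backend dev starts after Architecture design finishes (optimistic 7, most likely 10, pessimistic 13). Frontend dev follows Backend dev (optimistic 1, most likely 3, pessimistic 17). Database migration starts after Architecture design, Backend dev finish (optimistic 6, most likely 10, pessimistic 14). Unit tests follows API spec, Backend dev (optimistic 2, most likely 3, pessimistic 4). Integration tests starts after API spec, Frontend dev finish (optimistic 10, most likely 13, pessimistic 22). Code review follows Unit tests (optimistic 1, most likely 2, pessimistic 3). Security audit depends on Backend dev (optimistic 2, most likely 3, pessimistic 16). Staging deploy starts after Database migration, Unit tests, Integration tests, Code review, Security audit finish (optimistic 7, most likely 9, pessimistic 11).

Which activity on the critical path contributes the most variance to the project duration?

te_Architecture design = (1 + 4·3 + 11)/6 = 24/6 = 4; σ²_Architecture design = ((11−1)/6)² = 2.778
te_API spec = (5 + 4·6 + 7)/6 = 36/6 = 6; σ²_API spec = ((7−5)/6)² = 0.111
te_Backend dev = (7 + 4·10 + 13)/6 = 60/6 = 10; σ²_Backend dev = ((13−7)/6)² = 1.000
te_Frontend dev = (1 + 4·3 + 17)/6 = 30/6 = 5; σ²_Frontend dev = ((17−1)/6)² = 7.111
te_Database migration = (6 + 4·10 + 14)/6 = 60/6 = 10; σ²_Database migration = ((14−6)/6)² = 1.778
te_Unit tests = (2 + 4·3 + 4)/6 = 18/6 = 3; σ²_Unit tests = ((4−2)/6)² = 0.111
te_Integration tests = (10 + 4·13 + 22)/6 = 84/6 = 14; σ²_Integration tests = ((22−10)/6)² = 4.000
te_Code review = (1 + 4·2 + 3)/6 = 12/6 = 2; σ²_Code review = ((3−1)/6)² = 0.111
te_Security audit = (2 + 4·3 + 16)/6 = 30/6 = 5; σ²_Security audit = ((16−2)/6)² = 5.444
te_Staging deploy = (7 + 4·9 + 11)/6 = 54/6 = 9; σ²_Staging deploy = ((11−7)/6)² = 0.444

Forward pass:
ES_Architecture design = 0; EF_Architecture design = 4
ES_API spec = 4; EF_API spec = 4+6 = 10
ES_Backend dev = 4; EF_Backend dev = 4+10 = 14
ES_Frontend dev = 14; EF_Frontend dev = 14+5 = 19
ES_Database migration = max(EF_Architecture design=4, EF_Backend dev=14) = 14; EF_Database migration = 14+10 = 24
ES_Unit tests = max(EF_API spec=10, EF_Backend dev=14) = 14; EF_Unit tests = 14+3 = 17
ES_Integration tests = max(EF_API spec=10, EF_Frontend dev=19) = 19; EF_Integration tests = 19+14 = 33
ES_Code review = 17; EF_Code review = 17+2 = 19
ES_Security audit = 14; EF_Security audit = 14+5 = 19
ES_Staging deploy = max(EF_Database migration=24, EF_Unit tests=17, EF_Integration tests=33, EF_Code review=19, EF_Security audit=19) = 33; EF_Staging deploy = 33+9 = 42
Expected project duration μ = 42 days. Critical path: Architecture design → Backend dev → Frontend dev → Integration tests → Staging deploy.

Variances on critical path: σ²_Architecture design=2.778, σ²_Backend dev=1.000, σ²_Frontend dev=7.111, σ²_Integration tests=4.000, σ²_Staging deploy=0.444.
Largest is σ²_Frontend dev = 7.111.

Frontend dev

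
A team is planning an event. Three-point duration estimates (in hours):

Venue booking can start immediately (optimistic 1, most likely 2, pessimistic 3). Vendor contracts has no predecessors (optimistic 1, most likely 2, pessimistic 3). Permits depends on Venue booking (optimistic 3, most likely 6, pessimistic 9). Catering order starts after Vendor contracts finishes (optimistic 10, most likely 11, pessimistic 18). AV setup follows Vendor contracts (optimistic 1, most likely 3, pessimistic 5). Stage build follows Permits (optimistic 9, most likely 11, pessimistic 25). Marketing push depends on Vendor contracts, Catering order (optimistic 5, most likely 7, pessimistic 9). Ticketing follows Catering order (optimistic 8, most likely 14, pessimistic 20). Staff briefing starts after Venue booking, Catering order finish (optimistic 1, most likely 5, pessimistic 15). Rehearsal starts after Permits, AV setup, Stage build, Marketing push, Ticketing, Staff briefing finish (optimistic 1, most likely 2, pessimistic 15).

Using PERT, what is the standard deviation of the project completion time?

3.37 hours

te_Venue booking = (1 + 4·2 + 3)/6 = 12/6 = 2; σ²_Venue booking = ((3−1)/6)² = 0.111
te_Vendor contracts = (1 + 4·2 + 3)/6 = 12/6 = 2; σ²_Vendor contracts = ((3−1)/6)² = 0.111
te_Permits = (3 + 4·6 + 9)/6 = 36/6 = 6; σ²_Permits = ((9−3)/6)² = 1.000
te_Catering order = (10 + 4·11 + 18)/6 = 72/6 = 12; σ²_Catering order = ((18−10)/6)² = 1.778
te_AV setup = (1 + 4·3 + 5)/6 = 18/6 = 3; σ²_AV setup = ((5−1)/6)² = 0.444
te_Stage build = (9 + 4·11 + 25)/6 = 78/6 = 13; σ²_Stage build = ((25−9)/6)² = 7.111
te_Marketing push = (5 + 4·7 + 9)/6 = 42/6 = 7; σ²_Marketing push = ((9−5)/6)² = 0.444
te_Ticketing = (8 + 4·14 + 20)/6 = 84/6 = 14; σ²_Ticketing = ((20−8)/6)² = 4.000
te_Staff briefing = (1 + 4·5 + 15)/6 = 36/6 = 6; σ²_Staff briefing = ((15−1)/6)² = 5.444
te_Rehearsal = (1 + 4·2 + 15)/6 = 24/6 = 4; σ²_Rehearsal = ((15−1)/6)² = 5.444

Forward pass:
ES_Venue booking = 0; EF_Venue booking = 2
ES_Vendor contracts = 0; EF_Vendor contracts = 2
ES_Permits = 2; EF_Permits = 2+6 = 8
ES_Catering order = 2; EF_Catering order = 2+12 = 14
ES_AV setup = 2; EF_AV setup = 2+3 = 5
ES_Stage build = 8; EF_Stage build = 8+13 = 21
ES_Marketing push = max(EF_Vendor contracts=2, EF_Catering order=14) = 14; EF_Marketing push = 14+7 = 21
ES_Ticketing = 14; EF_Ticketing = 14+14 = 28
ES_Staff briefing = max(EF_Venue booking=2, EF_Catering order=14) = 14; EF_Staff briefing = 14+6 = 20
ES_Rehearsal = max(EF_Permits=8, EF_AV setup=5, EF_Stage build=21, EF_Marketing push=21, EF_Ticketing=28, EF_Staff briefing=20) = 28; EF_Rehearsal = 28+4 = 32
Expected project duration μ = 32 hours. Critical path: Vendor contracts → Catering order → Ticketing → Rehearsal.

Variance along critical path = 0.111 + 1.778 + 4.000 + 5.444 = 11.333
σ = √11.333 = 3.367 hours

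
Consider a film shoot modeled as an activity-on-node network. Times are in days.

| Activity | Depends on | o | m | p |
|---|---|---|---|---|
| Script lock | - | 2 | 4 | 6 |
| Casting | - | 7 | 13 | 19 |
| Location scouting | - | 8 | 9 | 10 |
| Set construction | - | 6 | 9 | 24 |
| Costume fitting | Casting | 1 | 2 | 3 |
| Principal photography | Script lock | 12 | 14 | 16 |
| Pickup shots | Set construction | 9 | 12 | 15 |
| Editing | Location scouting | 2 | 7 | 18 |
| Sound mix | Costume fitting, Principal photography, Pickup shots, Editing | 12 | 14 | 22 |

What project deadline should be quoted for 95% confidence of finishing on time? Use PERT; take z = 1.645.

43.9 days

te_Script lock = (2 + 4·4 + 6)/6 = 24/6 = 4; σ²_Script lock = ((6−2)/6)² = 0.444
te_Casting = (7 + 4·13 + 19)/6 = 78/6 = 13; σ²_Casting = ((19−7)/6)² = 4.000
te_Location scouting = (8 + 4·9 + 10)/6 = 54/6 = 9; σ²_Location scouting = ((10−8)/6)² = 0.111
te_Set construction = (6 + 4·9 + 24)/6 = 66/6 = 11; σ²_Set construction = ((24−6)/6)² = 9.000
te_Costume fitting = (1 + 4·2 + 3)/6 = 12/6 = 2; σ²_Costume fitting = ((3−1)/6)² = 0.111
te_Principal photography = (12 + 4·14 + 16)/6 = 84/6 = 14; σ²_Principal photography = ((16−12)/6)² = 0.444
te_Pickup shots = (9 + 4·12 + 15)/6 = 72/6 = 12; σ²_Pickup shots = ((15−9)/6)² = 1.000
te_Editing = (2 + 4·7 + 18)/6 = 48/6 = 8; σ²_Editing = ((18−2)/6)² = 7.111
te_Sound mix = (12 + 4·14 + 22)/6 = 90/6 = 15; σ²_Sound mix = ((22−12)/6)² = 2.778

Forward pass:
ES_Script lock = 0; EF_Script lock = 4
ES_Casting = 0; EF_Casting = 13
ES_Location scouting = 0; EF_Location scouting = 9
ES_Set construction = 0; EF_Set construction = 11
ES_Costume fitting = 13; EF_Costume fitting = 13+2 = 15
ES_Principal photography = 4; EF_Principal photography = 4+14 = 18
ES_Pickup shots = 11; EF_Pickup shots = 11+12 = 23
ES_Editing = 9; EF_Editing = 9+8 = 17
ES_Sound mix = max(EF_Costume fitting=15, EF_Principal photography=18, EF_Pickup shots=23, EF_Editing=17) = 23; EF_Sound mix = 23+15 = 38
Expected project duration μ = 38 days. Critical path: Set construction → Pickup shots → Sound mix.

Variance along critical path = 9.000 + 1.000 + 2.778 = 12.778; σ = 3.575 days.
D = μ + z·σ = 38 + 1.645·3.575 = 43.9 days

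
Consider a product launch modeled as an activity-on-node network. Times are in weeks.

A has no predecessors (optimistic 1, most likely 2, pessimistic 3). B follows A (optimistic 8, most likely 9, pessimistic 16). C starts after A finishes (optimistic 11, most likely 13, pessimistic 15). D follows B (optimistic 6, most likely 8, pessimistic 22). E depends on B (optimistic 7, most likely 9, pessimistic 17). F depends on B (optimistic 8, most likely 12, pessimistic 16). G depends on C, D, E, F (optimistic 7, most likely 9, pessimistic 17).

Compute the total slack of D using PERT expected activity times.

te_A = (1 + 4·2 + 3)/6 = 12/6 = 2
te_B = (8 + 4·9 + 16)/6 = 60/6 = 10
te_C = (11 + 4·13 + 15)/6 = 78/6 = 13
te_D = (6 + 4·8 + 22)/6 = 60/6 = 10
te_E = (7 + 4·9 + 17)/6 = 60/6 = 10
te_F = (8 + 4·12 + 16)/6 = 72/6 = 12
te_G = (7 + 4·9 + 17)/6 = 60/6 = 10

Forward pass:
ES_A = 0; EF_A = 2
ES_B = 2; EF_B = 2+10 = 12
ES_C = 2; EF_C = 2+13 = 15
ES_D = 12; EF_D = 12+10 = 22
ES_E = 12; EF_E = 12+10 = 22
ES_F = 12; EF_F = 12+12 = 24
ES_G = max(EF_C=15, EF_D=22, EF_E=22, EF_F=24) = 24; EF_G = 24+10 = 34
Expected project duration μ = 34 weeks. Critical path: A → B → F → G.

Backward pass:
LF_G = 34; LS_G = 34−10 = 24
LF_F = LS_G = 24; LS_F = 24−12 = 12
LF_E = LS_G = 24; LS_E = 24−10 = 14
LF_D = LS_G = 24; LS_D = 24−10 = 14
LF_C = LS_G = 24; LS_C = 24−13 = 11
LF_B = min(LS_D=14, LS_E=14, LS_F=12) = 12; LS_B = 12−10 = 2
LF_A = min(LS_B=2, LS_C=11) = 2; LS_A = 2−2 = 0
Slack_D = LS_D − ES_D = 14 − 12 = 2

2 weeks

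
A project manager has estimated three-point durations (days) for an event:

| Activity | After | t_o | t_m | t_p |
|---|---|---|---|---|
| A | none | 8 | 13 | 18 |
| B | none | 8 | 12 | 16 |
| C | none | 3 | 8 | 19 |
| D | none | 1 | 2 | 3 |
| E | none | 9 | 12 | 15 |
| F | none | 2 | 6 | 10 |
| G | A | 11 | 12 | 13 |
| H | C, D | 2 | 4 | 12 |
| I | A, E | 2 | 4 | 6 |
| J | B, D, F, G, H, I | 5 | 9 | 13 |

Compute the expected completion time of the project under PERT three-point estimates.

te_A = (8 + 4·13 + 18)/6 = 78/6 = 13
te_B = (8 + 4·12 + 16)/6 = 72/6 = 12
te_C = (3 + 4·8 + 19)/6 = 54/6 = 9
te_D = (1 + 4·2 + 3)/6 = 12/6 = 2
te_E = (9 + 4·12 + 15)/6 = 72/6 = 12
te_F = (2 + 4·6 + 10)/6 = 36/6 = 6
te_G = (11 + 4·12 + 13)/6 = 72/6 = 12
te_H = (2 + 4·4 + 12)/6 = 30/6 = 5
te_I = (2 + 4·4 + 6)/6 = 24/6 = 4
te_J = (5 + 4·9 + 13)/6 = 54/6 = 9

Forward pass:
ES_A = 0; EF_A = 13
ES_B = 0; EF_B = 12
ES_C = 0; EF_C = 9
ES_D = 0; EF_D = 2
ES_E = 0; EF_E = 12
ES_F = 0; EF_F = 6
ES_G = 13; EF_G = 13+12 = 25
ES_H = max(EF_C=9, EF_D=2) = 9; EF_H = 9+5 = 14
ES_I = max(EF_A=13, EF_E=12) = 13; EF_I = 13+4 = 17
ES_J = max(EF_B=12, EF_D=2, EF_F=6, EF_G=25, EF_H=14, EF_I=17) = 25; EF_J = 25+9 = 34
Expected project duration μ = 34 days. Critical path: A → G → J.

34 days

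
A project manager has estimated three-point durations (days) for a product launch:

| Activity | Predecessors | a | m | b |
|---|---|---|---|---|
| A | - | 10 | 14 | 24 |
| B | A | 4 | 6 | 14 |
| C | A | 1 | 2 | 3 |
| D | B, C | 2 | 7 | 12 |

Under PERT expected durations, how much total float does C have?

te_A = (10 + 4·14 + 24)/6 = 90/6 = 15
te_B = (4 + 4·6 + 14)/6 = 42/6 = 7
te_C = (1 + 4·2 + 3)/6 = 12/6 = 2
te_D = (2 + 4·7 + 12)/6 = 42/6 = 7

Forward pass:
ES_A = 0; EF_A = 15
ES_B = 15; EF_B = 15+7 = 22
ES_C = 15; EF_C = 15+2 = 17
ES_D = max(EF_B=22, EF_C=17) = 22; EF_D = 22+7 = 29
Expected project duration μ = 29 days. Critical path: A → B → D.

Backward pass:
LF_D = 29; LS_D = 29−7 = 22
LF_C = LS_D = 22; LS_C = 22−2 = 20
LF_B = LS_D = 22; LS_B = 22−7 = 15
LF_A = min(LS_B=15, LS_C=20) = 15; LS_A = 15−15 = 0
Slack_C = LS_C − ES_C = 20 − 15 = 5

5 days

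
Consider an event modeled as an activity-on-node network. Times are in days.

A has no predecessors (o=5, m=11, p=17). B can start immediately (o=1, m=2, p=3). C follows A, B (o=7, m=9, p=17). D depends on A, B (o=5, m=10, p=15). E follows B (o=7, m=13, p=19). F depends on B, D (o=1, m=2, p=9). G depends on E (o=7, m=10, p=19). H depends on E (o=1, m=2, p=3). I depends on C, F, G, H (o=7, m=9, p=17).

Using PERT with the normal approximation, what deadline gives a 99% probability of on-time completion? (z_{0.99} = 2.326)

te_A = (5 + 4·11 + 17)/6 = 66/6 = 11; σ²_A = ((17−5)/6)² = 4.000
te_B = (1 + 4·2 + 3)/6 = 12/6 = 2; σ²_B = ((3−1)/6)² = 0.111
te_C = (7 + 4·9 + 17)/6 = 60/6 = 10; σ²_C = ((17−7)/6)² = 2.778
te_D = (5 + 4·10 + 15)/6 = 60/6 = 10; σ²_D = ((15−5)/6)² = 2.778
te_E = (7 + 4·13 + 19)/6 = 78/6 = 13; σ²_E = ((19−7)/6)² = 4.000
te_F = (1 + 4·2 + 9)/6 = 18/6 = 3; σ²_F = ((9−1)/6)² = 1.778
te_G = (7 + 4·10 + 19)/6 = 66/6 = 11; σ²_G = ((19−7)/6)² = 4.000
te_H = (1 + 4·2 + 3)/6 = 12/6 = 2; σ²_H = ((3−1)/6)² = 0.111
te_I = (7 + 4·9 + 17)/6 = 60/6 = 10; σ²_I = ((17−7)/6)² = 2.778

Forward pass:
ES_A = 0; EF_A = 11
ES_B = 0; EF_B = 2
ES_C = max(EF_A=11, EF_B=2) = 11; EF_C = 11+10 = 21
ES_D = max(EF_A=11, EF_B=2) = 11; EF_D = 11+10 = 21
ES_E = 2; EF_E = 2+13 = 15
ES_F = max(EF_B=2, EF_D=21) = 21; EF_F = 21+3 = 24
ES_G = 15; EF_G = 15+11 = 26
ES_H = 15; EF_H = 15+2 = 17
ES_I = max(EF_C=21, EF_F=24, EF_G=26, EF_H=17) = 26; EF_I = 26+10 = 36
Expected project duration μ = 36 days. Critical path: B → E → G → I.

Variance along critical path = 0.111 + 4.000 + 4.000 + 2.778 = 10.889; σ = 3.300 days.
D = μ + z·σ = 36 + 2.326·3.300 = 43.7 days

43.7 days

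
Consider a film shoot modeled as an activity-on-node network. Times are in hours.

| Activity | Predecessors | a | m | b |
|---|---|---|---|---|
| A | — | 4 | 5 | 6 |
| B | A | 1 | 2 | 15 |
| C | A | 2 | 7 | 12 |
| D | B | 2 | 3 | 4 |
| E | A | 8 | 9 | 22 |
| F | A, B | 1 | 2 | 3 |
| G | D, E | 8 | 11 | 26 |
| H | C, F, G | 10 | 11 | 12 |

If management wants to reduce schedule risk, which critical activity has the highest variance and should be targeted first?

G

te_A = (4 + 4·5 + 6)/6 = 30/6 = 5; σ²_A = ((6−4)/6)² = 0.111
te_B = (1 + 4·2 + 15)/6 = 24/6 = 4; σ²_B = ((15−1)/6)² = 5.444
te_C = (2 + 4·7 + 12)/6 = 42/6 = 7; σ²_C = ((12−2)/6)² = 2.778
te_D = (2 + 4·3 + 4)/6 = 18/6 = 3; σ²_D = ((4−2)/6)² = 0.111
te_E = (8 + 4·9 + 22)/6 = 66/6 = 11; σ²_E = ((22−8)/6)² = 5.444
te_F = (1 + 4·2 + 3)/6 = 12/6 = 2; σ²_F = ((3−1)/6)² = 0.111
te_G = (8 + 4·11 + 26)/6 = 78/6 = 13; σ²_G = ((26−8)/6)² = 9.000
te_H = (10 + 4·11 + 12)/6 = 66/6 = 11; σ²_H = ((12−10)/6)² = 0.111

Forward pass:
ES_A = 0; EF_A = 5
ES_B = 5; EF_B = 5+4 = 9
ES_C = 5; EF_C = 5+7 = 12
ES_D = 9; EF_D = 9+3 = 12
ES_E = 5; EF_E = 5+11 = 16
ES_F = max(EF_A=5, EF_B=9) = 9; EF_F = 9+2 = 11
ES_G = max(EF_D=12, EF_E=16) = 16; EF_G = 16+13 = 29
ES_H = max(EF_C=12, EF_F=11, EF_G=29) = 29; EF_H = 29+11 = 40
Expected project duration μ = 40 hours. Critical path: A → E → G → H.

Variances on critical path: σ²_A=0.111, σ²_E=5.444, σ²_G=9.000, σ²_H=0.111.
Largest is σ²_G = 9.000.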